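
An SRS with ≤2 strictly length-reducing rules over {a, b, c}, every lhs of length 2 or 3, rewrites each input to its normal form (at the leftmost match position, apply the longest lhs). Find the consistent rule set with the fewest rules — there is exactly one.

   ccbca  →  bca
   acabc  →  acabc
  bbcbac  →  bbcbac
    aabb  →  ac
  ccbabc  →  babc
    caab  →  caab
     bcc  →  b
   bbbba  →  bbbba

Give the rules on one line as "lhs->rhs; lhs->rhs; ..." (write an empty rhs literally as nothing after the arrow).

abb->c; cc->

  | ccbca => bca
  | acabc
  | bbcbac
  | aabb => ac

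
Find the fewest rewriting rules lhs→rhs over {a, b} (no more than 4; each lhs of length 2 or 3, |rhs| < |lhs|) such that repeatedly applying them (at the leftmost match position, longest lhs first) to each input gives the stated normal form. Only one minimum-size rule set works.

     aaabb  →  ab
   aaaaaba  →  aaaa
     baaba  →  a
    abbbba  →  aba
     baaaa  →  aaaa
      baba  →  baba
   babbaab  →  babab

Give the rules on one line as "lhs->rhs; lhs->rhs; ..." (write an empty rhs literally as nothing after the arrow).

aab->; baa->aa; bba->b; bbb->

  | aaabb => ab
  | aaaaaba => aaaa
  | baaba => aaba => a
  | abbbba => aba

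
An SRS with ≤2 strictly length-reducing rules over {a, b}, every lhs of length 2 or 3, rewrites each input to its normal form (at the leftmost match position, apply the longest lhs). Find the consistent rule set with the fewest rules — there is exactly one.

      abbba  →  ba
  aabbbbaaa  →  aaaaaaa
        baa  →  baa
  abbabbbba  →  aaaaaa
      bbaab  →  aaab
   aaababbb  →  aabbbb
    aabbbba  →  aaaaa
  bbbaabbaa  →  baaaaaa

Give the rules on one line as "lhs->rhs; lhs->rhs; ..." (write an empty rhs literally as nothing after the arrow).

  | abbba => abaa => ba
  | aabbbbaaa => aabbaaaa => aaaaaaa
  | baa
  | abbabbbba => aaabbbba => aaabbaa => aaaaaa

aba->b; bba->aa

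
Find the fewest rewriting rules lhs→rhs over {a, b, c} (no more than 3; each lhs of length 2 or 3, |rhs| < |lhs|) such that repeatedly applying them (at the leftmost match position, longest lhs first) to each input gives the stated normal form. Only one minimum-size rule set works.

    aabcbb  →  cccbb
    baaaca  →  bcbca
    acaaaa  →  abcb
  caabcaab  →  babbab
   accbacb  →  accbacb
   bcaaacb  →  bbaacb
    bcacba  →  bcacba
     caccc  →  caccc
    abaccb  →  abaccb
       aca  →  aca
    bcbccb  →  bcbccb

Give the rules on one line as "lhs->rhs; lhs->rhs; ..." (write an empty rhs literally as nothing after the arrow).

  | aabcbb => cccbb
  | baaaca => bcbca
  | acaaaa => abaaa => abcb
  | caabcaab => babcaab => babbab

aaa->cb; aab->cc; caa->ba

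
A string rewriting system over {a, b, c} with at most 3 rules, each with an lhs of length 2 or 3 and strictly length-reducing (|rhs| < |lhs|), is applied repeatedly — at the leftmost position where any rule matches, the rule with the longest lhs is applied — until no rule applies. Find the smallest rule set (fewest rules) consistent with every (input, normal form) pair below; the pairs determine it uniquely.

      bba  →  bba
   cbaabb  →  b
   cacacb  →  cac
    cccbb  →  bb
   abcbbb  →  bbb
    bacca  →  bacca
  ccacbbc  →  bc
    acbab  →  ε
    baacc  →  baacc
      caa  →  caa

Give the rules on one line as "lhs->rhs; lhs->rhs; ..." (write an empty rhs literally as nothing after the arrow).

ab->; cb->b

  | bba
  | cbaabb => baabb => bab => b
  | cacacb => cacab => cac
  | cccbb => ccbb => cbb => bb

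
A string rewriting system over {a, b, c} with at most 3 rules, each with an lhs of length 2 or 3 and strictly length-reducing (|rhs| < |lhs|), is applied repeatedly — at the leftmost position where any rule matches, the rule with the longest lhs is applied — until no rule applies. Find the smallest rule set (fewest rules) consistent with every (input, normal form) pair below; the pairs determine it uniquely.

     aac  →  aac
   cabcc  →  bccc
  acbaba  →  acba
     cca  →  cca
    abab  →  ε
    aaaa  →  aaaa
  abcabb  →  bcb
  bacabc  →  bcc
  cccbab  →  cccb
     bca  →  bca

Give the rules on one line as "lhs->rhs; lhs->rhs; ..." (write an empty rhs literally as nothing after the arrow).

  | aac
  | cabcc => bccc
  | acbaba => acba
  | cca

ab->; cab->bc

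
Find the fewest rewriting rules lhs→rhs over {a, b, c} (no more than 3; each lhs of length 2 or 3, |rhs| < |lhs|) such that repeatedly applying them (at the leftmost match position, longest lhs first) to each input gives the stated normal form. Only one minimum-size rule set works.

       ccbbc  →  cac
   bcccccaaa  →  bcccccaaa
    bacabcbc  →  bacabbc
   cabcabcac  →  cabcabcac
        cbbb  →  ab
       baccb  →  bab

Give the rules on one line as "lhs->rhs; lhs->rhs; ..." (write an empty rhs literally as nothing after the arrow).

  | ccbbc => cac
  | bcccccaaa
  | bacabcbc => bacabbc
  | cabcabcac

cb->b; cbb->a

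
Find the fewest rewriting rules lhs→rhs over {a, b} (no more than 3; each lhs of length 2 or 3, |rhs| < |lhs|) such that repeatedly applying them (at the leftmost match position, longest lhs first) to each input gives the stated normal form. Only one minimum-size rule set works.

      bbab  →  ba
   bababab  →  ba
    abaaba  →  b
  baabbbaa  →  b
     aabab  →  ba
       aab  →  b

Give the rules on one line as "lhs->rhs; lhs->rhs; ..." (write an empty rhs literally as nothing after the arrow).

  | bbab => bab => ba
  | bababab => baabab => bbbab => bbab => bab => ba
  | abaaba => aaaba => baba => baa => bb => b
  | baabbbaa => bbbbbaa => bbbbaa => bbbaa => bbaa => baa => bb => b

aa->b; ab->a; bb->b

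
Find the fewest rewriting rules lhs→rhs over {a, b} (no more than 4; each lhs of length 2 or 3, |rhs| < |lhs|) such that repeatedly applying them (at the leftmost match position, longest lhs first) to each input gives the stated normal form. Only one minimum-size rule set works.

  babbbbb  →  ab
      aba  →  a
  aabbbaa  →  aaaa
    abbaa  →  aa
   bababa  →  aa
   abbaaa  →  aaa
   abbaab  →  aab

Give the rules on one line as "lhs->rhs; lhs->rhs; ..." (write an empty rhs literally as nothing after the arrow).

abb->ba; ba->; bab->a

  | babbbbb => abbbb => babb => ab
  | aba => a
  | aabbbaa => ababaa => aaaa
  | abbaa => baaa => aa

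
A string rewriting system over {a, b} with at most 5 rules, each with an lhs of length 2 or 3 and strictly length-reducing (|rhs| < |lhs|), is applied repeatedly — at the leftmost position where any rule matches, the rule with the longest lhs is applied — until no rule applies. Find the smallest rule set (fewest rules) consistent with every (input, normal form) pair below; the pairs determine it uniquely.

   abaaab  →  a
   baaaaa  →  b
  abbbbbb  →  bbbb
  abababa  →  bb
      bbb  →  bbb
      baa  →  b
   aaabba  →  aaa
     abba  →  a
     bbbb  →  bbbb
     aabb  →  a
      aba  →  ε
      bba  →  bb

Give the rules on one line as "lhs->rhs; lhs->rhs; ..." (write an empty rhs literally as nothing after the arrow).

  | abaaab => aab => a
  | baaaaa => baaaa => baaa => baa => ba => b
  | abbbbbb => bbbb
  | abababa => baba => bba => bb

ab->; aba->; abb->; ba->b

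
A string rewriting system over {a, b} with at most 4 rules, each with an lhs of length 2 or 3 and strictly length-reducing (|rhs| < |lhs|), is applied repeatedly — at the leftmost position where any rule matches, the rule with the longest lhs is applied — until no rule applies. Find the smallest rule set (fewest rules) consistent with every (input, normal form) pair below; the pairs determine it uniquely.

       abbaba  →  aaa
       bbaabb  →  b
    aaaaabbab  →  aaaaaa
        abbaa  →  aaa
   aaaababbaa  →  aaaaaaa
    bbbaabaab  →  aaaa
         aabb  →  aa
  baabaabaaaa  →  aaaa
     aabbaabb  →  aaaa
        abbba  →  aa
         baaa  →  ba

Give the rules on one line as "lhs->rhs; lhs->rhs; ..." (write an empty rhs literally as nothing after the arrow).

ab->a; baa->b; bbb->

  | abbaba => ababa => aaba => aaa
  | bbaabb => bbbb => b
  | aaaaabbab => aaaaabab => aaaaaab => aaaaaa
  | abbaa => abaa => aaa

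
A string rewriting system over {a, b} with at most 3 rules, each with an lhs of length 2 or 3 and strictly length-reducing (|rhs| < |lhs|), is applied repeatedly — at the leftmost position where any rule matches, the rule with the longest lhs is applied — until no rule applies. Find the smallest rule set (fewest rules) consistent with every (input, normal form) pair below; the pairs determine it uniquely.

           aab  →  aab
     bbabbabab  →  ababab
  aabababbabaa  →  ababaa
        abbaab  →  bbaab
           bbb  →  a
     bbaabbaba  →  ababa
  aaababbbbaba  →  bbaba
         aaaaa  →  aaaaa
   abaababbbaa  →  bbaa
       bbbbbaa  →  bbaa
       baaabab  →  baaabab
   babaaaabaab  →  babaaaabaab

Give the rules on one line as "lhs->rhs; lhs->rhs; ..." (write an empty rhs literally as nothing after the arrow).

abb->bb; bbb->a

  | aab
  | bbabbabab => bbbbabab => ababab
  | aabababbabaa => aababbbabaa => aabbbbabaa => abbbbabaa => bbbbabaa => ababaa
  | abbaab => bbaab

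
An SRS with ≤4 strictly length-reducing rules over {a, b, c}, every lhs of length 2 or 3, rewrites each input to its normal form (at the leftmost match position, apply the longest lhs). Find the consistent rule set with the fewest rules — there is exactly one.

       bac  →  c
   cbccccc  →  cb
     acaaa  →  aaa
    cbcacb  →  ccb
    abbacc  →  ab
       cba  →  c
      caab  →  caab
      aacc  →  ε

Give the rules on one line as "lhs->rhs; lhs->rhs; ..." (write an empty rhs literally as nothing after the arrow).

ac->; ba->; bc->b

  | bac => c
  | cbccccc => cbcccc => cbccc => cbcc => cbc => cb
  | acaaa => aaa
  | cbcacb => cbacb => ccb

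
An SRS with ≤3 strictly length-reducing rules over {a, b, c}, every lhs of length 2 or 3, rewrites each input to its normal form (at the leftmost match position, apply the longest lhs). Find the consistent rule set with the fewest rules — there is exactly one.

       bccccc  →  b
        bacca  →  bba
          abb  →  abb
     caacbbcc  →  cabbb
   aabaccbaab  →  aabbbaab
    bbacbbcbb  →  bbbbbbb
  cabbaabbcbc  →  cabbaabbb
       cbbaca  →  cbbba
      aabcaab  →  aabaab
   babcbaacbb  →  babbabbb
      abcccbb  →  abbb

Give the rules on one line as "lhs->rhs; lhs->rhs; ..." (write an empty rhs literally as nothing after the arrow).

ac->b; bc->b

  | bccccc => bcccc => bccc => bcc => bc => b
  | bacca => bbca => bba
  | abb
  | caacbbcc => cabbbcc => cabbbc => cabbb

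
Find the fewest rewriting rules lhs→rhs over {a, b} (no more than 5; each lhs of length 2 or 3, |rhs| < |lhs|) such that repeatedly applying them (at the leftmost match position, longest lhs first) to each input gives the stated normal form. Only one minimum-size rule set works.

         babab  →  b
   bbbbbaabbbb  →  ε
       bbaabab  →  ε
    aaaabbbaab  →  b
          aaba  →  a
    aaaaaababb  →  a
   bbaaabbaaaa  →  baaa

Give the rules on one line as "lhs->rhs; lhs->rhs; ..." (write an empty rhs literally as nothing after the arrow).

aab->; ab->; aba->b; bb->

  | babab => bbb => b
  | bbbbbaabbbb => bbbaabbbb => baabbbb => bbbb => bb => ε
  | bbaabab => aabab => ab => ε
  | aaaabbbaab => aabbaab => baab => b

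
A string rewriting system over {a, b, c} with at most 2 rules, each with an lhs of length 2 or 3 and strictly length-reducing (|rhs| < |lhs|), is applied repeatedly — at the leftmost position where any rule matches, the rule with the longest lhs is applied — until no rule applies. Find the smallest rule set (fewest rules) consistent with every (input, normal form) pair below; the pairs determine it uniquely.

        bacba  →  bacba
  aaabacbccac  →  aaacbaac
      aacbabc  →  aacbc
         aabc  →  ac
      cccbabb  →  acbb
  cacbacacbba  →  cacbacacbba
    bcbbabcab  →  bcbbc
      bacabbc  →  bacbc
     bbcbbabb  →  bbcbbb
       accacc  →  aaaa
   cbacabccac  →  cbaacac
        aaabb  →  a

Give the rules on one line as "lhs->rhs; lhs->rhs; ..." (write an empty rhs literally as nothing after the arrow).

  | bacba
  | aaabacbccac => aaacbccac => aaacbaac
  | aacbabc => aacbc
  | aabc => ac

ab->; cc->a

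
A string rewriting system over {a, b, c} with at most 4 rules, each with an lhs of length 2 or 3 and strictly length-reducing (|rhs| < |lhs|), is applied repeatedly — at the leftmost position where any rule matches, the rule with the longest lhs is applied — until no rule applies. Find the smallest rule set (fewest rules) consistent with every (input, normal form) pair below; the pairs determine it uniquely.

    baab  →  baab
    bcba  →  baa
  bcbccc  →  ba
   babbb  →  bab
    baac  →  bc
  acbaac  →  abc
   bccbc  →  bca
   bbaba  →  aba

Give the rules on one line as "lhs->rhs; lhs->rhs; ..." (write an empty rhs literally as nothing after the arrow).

aac->c; ac->a; bb->; cb->a

  | baab
  | bcba => baa
  | bcbccc => baccc => bacc => bac => ba
  | babbb => bab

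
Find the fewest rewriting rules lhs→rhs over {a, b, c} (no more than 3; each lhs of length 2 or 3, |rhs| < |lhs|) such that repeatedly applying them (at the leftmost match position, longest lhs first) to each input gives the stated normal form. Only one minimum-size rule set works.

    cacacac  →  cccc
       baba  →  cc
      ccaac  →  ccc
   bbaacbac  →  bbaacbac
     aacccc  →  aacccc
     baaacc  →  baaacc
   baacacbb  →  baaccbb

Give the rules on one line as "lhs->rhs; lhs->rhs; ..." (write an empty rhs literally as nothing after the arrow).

bab->cc; ca->c

  | cacacac => ccacac => cccac => cccc
  | baba => cca => cc
  | ccaac => ccac => ccc
  | bbaacbac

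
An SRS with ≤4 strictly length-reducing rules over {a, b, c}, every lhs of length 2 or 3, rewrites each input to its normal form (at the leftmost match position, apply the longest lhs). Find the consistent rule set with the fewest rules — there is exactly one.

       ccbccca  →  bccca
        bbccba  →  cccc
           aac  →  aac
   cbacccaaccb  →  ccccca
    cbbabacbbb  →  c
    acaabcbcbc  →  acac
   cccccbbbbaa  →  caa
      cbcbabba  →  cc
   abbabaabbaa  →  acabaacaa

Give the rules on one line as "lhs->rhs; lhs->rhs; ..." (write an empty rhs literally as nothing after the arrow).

acb->; bb->c; cb->b; cba->cc

  | ccbccca => cbccca => bccca
  | bbccba => cccba => cccc
  | aac
  | cbacccaaccb => cccccaaccb => cccccaacb => ccccca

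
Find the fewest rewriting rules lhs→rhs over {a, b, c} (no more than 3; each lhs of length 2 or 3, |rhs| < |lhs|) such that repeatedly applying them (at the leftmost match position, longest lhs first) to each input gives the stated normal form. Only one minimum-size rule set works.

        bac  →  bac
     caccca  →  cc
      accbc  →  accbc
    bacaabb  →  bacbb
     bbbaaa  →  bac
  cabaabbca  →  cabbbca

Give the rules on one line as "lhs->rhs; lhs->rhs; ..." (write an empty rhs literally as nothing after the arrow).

aa->; bba->ac; ccc->bb

  | bac
  | caccca => cabba => caac => cc
  | accbc
  | bacaabb => bacbb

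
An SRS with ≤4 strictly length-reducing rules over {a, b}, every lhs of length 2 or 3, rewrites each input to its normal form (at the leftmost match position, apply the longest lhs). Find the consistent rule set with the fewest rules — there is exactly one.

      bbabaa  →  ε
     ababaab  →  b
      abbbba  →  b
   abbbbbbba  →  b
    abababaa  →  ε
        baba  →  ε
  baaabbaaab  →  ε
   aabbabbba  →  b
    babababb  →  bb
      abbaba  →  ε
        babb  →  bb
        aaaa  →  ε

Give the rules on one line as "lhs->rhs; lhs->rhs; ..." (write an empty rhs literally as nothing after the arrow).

aa->; ab->; ba->; bbb->bb

  | bbabaa => bbaa => ba => ε
  | ababaab => abaab => aab => b
  | abbbba => bbba => bba => b
  | abbbbbbba => bbbbbba => bbbbba => bbbba => bbba => bba => b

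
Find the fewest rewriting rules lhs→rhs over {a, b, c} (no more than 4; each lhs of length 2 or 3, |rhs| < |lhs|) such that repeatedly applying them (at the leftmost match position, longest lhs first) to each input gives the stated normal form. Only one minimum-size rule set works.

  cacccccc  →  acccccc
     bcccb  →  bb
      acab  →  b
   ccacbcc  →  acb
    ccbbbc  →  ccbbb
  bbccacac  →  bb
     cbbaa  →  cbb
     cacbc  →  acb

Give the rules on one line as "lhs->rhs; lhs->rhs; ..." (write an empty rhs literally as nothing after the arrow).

  | cacccccc => acccccc
  | bcccb => bccb => bcb => bb
  | acab => aab => b
  | ccacbcc => cacbcc => acbcc => acbc => acb

aa->; bc->b; ca->a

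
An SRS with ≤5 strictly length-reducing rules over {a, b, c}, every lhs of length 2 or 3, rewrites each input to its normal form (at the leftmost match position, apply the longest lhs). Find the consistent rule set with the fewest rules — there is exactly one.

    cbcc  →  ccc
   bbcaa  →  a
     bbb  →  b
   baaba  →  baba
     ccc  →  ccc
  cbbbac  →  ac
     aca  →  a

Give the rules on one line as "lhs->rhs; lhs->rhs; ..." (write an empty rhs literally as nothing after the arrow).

aa->a; bb->; ca->a; cb->c

  | cbcc => ccc
  | bbcaa => caa => aa => a
  | bbb => b
  | baaba => baba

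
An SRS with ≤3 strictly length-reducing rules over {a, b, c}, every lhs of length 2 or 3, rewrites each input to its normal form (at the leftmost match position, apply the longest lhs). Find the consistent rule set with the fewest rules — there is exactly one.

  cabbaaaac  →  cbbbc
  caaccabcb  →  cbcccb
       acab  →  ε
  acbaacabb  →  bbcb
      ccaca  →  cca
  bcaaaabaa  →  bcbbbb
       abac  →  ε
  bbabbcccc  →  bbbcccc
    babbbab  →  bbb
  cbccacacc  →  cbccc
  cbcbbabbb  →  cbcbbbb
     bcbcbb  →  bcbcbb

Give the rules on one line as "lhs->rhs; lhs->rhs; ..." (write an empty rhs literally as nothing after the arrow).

aa->b; ab->; ac->

  | cabbaaaac => cbaaaac => cbbaac => cbbbc
  | caaccabcb => cbccabcb => cbcccb
  | acab => ab => ε
  | acbaacabb => baacabb => bbcabb => bbcb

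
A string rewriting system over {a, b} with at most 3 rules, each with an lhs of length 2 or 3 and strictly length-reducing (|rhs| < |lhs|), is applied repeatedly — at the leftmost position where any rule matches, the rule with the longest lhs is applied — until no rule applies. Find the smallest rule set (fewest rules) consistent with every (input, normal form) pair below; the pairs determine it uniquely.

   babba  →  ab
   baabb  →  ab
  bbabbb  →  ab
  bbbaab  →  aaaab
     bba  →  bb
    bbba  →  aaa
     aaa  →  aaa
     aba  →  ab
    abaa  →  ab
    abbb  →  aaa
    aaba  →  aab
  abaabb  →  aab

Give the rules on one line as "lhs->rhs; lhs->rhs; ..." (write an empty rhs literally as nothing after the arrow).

  | babba => aba => ab
  | baabb => babb => ab
  | bbabbb => babb => ab
  | bbbaab => aaaab

ba->b; bab->a; bbb->aa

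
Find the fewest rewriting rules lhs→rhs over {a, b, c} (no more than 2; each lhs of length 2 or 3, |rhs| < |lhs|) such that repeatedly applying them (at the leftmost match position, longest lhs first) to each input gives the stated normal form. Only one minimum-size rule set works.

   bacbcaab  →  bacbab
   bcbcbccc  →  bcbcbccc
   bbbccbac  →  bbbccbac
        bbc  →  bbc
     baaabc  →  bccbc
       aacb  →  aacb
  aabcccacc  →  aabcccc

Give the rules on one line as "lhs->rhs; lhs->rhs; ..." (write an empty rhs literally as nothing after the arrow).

aaa->cc; ca->

  | bacbcaab => bacbab
  | bcbcbccc
  | bbbccbac
  | bbc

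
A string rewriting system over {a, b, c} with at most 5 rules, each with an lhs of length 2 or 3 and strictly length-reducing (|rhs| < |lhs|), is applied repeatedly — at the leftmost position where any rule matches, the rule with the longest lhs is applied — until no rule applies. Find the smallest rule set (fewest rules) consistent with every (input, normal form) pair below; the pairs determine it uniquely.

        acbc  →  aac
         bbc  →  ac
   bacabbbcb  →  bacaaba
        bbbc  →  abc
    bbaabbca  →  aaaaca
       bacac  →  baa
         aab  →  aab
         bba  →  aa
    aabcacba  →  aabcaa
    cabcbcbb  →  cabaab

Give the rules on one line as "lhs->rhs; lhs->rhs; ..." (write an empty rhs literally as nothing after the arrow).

  | acbc => aac
  | bbc => ac
  | bacabbbcb => bacaabcb => bacaaba
  | bbbc => abc

acc->aa; bb->a; cac->cc; cb->a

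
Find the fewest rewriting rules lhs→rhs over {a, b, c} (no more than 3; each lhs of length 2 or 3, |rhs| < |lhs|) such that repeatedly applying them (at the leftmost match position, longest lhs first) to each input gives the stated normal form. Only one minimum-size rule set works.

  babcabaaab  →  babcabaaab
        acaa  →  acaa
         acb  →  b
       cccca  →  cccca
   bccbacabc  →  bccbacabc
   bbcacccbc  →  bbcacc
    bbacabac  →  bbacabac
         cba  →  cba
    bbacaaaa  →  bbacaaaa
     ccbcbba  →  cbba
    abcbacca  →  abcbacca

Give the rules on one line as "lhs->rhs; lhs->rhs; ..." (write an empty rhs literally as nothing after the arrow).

acb->b; cbc->

  | babcabaaab
  | acaa
  | acb => b
  | cccca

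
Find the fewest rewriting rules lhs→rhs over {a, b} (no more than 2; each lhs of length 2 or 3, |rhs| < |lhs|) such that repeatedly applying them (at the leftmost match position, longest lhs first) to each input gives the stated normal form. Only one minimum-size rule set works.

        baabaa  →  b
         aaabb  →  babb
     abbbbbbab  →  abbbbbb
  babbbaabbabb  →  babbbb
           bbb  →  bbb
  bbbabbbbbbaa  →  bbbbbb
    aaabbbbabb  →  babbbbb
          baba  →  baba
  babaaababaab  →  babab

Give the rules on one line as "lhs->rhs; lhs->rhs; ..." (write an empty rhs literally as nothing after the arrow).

  | baabaa => bbbaa => bba => b
  | aaabb => babb
  | abbbbbbab => abbbbbb
  | babbbaabbabb => babbabbabb => babbbabb => babbbb

aa->b; bba->b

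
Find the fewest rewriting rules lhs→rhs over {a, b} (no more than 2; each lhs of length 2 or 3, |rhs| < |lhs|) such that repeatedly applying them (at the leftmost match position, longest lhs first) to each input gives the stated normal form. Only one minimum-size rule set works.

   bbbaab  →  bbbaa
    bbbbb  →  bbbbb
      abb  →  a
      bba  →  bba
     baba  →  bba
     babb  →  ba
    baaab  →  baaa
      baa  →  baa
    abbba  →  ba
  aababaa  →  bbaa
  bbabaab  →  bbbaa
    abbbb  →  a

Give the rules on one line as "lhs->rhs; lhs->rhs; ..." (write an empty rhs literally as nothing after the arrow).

  | bbbaab => bbbaa
  | bbbbb
  | abb => ab => a
  | bba

ab->a; aba->ba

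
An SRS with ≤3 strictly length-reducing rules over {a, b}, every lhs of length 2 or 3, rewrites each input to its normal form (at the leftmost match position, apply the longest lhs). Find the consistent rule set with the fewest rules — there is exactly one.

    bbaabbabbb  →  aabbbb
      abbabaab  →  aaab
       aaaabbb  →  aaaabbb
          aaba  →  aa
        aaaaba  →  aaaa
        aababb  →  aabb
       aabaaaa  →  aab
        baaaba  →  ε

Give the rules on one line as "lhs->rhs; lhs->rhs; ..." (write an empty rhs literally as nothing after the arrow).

  | bbaabbabbb => ababbabbb => abbabbb => aabbbb
  | abbabaab => aabbaab => aaabab => aaab
  | aaaabbb
  | aaba => aa

ba->; baa->b; bba->ab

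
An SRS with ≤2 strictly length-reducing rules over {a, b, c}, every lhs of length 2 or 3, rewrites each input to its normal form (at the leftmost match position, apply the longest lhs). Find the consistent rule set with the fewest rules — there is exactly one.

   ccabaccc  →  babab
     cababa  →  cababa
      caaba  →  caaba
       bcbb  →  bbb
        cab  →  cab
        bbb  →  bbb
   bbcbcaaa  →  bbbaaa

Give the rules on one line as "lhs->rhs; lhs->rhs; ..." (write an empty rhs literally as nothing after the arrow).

bc->b; cc->b

  | ccabaccc => babaccc => bababc => babab
  | cababa
  | caaba
  | bcbb => bbb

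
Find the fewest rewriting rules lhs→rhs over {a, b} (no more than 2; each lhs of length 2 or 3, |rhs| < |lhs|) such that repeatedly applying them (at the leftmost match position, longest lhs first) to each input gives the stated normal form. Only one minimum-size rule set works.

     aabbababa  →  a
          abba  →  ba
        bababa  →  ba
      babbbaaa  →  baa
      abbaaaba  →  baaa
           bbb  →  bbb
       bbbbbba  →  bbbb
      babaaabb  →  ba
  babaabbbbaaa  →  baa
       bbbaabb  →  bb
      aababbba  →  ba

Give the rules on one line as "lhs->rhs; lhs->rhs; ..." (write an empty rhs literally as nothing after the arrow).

  | aabbababa => abababa => ababa => aba => a
  | abba => ba
  | bababa => baba => ba
  | babbbaaa => bbbaaa => baa

ab->; bba->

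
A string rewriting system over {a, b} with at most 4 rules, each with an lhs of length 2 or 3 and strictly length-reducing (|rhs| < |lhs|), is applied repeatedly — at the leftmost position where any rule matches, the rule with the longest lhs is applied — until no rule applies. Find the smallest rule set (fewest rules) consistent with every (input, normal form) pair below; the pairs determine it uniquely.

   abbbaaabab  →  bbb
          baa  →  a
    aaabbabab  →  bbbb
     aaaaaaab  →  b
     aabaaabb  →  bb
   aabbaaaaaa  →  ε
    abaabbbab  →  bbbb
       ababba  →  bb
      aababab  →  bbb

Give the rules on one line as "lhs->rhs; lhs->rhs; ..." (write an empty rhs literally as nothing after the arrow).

aa->; ab->b; ba->; bab->bb

  | abbbaaabab => bbbaaabab => bbaabab => babab => bbab => bbb
  | baa => a
  | aaabbabab => abbabab => bbabab => bbbab => bbbb
  | aaaaaaab => aaaaab => aaab => ab => b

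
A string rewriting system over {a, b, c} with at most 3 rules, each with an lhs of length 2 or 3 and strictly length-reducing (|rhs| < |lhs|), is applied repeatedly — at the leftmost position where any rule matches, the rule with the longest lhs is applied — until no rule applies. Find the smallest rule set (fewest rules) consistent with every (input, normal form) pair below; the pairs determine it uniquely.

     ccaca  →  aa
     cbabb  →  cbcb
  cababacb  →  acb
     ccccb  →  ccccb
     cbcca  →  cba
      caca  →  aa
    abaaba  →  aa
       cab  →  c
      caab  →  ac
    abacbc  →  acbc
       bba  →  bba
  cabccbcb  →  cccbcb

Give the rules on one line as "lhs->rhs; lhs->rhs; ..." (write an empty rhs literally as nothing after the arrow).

ab->c; ca->a

  | ccaca => caca => aca => aa
  | cbabb => cbcb
  | cababacb => ababacb => cabacb => abacb => cacb => acb
  | ccccb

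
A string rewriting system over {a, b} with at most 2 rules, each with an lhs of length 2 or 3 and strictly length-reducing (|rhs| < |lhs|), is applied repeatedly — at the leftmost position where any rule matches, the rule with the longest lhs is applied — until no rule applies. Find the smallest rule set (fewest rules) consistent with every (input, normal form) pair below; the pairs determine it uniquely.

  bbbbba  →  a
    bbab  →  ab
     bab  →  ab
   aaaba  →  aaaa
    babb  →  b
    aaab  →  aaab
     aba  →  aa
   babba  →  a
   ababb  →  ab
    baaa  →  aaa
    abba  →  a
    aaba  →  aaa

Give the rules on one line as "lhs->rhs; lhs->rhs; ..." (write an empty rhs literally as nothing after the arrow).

abb->b; ba->a

  | bbbbba => bbbba => bbba => bba => ba => a
  | bbab => bab => ab
  | bab => ab
  | aaaba => aaaa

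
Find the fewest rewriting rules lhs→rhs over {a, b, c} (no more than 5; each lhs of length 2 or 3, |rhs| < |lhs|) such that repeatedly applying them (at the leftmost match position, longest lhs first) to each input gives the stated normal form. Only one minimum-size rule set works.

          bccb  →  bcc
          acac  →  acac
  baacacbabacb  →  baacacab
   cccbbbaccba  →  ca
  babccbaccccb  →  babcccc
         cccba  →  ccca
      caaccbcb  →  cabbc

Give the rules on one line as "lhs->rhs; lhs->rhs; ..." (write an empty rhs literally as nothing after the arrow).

acc->b; bac->; cb->c; cbb->

  | bccb => bcc
  | acac
  | baacacbabacb => baacacabacb => baacacab
  | cccbbbaccba => ccbaccba => ccaccba => ccbba => ca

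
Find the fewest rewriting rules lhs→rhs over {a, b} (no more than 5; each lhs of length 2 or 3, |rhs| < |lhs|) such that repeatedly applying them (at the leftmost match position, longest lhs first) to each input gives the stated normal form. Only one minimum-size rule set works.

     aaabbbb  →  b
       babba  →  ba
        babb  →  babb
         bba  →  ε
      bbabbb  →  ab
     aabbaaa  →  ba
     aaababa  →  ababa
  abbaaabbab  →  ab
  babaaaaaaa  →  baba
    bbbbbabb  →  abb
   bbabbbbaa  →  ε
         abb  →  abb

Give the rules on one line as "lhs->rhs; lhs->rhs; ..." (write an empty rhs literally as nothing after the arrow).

  | aaabbbb => abbbb => aabb => b
  | babba => ba
  | babb
  | bba => ε

aa->; aab->; bba->; bbb->ab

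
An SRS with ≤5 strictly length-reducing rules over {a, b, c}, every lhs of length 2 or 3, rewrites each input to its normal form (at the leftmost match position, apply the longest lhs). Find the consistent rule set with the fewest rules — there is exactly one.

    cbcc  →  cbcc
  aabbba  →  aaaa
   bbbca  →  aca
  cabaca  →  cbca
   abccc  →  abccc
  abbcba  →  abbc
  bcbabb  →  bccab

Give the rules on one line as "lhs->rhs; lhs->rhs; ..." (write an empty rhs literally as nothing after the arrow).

  | cbcc
  | aabbba => aaaa
  | bbbca => aca
  | cabaca => cbca

aba->b; ba->; bab->ca; bbb->a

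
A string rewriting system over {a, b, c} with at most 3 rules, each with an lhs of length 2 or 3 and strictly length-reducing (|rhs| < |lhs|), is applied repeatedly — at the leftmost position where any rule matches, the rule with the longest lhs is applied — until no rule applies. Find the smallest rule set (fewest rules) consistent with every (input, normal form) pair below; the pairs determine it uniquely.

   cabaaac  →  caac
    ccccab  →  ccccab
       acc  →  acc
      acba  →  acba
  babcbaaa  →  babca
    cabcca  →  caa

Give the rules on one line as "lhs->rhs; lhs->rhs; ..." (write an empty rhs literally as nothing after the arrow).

baa->; bcc->

  | cabaaac => caac
  | ccccab
  | acc
  | acba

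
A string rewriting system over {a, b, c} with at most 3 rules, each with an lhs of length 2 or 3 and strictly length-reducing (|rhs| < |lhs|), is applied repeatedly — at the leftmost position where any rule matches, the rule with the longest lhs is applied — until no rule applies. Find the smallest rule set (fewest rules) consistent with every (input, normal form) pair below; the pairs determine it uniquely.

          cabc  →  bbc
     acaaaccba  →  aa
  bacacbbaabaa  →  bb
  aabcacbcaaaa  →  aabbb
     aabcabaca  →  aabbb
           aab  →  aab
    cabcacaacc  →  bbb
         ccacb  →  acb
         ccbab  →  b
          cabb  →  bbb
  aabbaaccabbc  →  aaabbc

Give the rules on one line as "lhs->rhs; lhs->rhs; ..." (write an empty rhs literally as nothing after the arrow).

  | cabc => bbc
  | acaaaccba => abaaccba => aaccba => aaba => aa
  | bacacbbaabaa => cacbbaabaa => bcbbaabaa => bcbabaa => bcbaa => bca => bb
  | aabcacbcaaaa => aabbcbcaaaa => aabbcbbaaa => aabbcbaa => aabbca => aabbb

ba->; ca->b; cc->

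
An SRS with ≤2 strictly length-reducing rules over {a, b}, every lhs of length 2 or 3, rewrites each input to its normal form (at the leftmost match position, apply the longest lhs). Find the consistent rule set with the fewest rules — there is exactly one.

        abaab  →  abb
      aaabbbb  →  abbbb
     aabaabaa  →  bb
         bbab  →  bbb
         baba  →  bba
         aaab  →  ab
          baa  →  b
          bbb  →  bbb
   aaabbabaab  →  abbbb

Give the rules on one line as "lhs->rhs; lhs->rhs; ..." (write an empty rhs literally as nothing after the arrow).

  | abaab => abb
  | aaabbbb => abbbb
  | aabaabaa => baabaa => bbaa => bb
  | bbab => bbb

aa->; bab->bb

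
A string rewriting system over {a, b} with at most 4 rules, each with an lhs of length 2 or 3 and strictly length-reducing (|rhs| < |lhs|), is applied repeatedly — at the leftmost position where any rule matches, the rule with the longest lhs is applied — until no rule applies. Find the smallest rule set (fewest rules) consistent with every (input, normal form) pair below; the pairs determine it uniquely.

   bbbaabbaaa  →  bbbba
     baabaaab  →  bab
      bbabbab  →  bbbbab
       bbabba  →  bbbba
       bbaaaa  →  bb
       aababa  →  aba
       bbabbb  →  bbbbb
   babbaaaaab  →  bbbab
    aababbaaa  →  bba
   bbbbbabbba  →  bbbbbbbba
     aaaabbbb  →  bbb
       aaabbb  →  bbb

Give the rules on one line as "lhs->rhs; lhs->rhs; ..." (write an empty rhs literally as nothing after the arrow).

  | bbbaabbaaa => bbbbaaa => bbbba
  | baabaaab => baaab => bab
  | bbabbab => bbbbab
  | bbabba => bbbba

aa->; aab->; abb->bb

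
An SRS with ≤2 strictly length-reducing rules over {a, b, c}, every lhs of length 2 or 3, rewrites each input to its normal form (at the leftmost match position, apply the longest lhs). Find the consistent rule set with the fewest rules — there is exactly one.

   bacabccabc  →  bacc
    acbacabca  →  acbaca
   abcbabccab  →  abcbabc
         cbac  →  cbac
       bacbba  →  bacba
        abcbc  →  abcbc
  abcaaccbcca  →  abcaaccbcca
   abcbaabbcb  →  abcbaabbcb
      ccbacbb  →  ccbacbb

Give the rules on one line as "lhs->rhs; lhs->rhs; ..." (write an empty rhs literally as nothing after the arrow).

bba->ba; cab->

  | bacabccabc => baccabc => bacc
  | acbacabca => acbaca
  | abcbabccab => abcbabc
  | cbac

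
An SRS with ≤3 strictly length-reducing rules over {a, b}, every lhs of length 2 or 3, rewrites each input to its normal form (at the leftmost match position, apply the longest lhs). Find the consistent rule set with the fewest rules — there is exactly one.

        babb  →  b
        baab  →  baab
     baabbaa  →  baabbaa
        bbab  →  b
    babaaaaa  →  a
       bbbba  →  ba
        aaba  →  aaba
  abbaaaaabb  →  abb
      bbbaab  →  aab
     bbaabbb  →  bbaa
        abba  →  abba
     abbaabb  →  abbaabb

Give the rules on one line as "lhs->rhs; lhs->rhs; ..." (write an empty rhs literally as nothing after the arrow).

  | babb => b
  | baab
  | baabbaa
  | bbab => b

aaa->a; bab->; bbb->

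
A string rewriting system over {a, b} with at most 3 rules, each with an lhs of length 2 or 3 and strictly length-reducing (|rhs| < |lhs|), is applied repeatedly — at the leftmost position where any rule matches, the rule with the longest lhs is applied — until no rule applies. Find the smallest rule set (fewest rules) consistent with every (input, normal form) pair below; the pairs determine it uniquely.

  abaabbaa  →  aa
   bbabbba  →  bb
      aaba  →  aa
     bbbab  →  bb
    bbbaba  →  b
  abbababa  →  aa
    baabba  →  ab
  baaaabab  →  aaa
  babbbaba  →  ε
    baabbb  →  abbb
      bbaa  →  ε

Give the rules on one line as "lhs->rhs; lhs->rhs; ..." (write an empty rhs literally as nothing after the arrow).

ba->; bab->

  | abaabbaa => aabbaa => aaba => aa
  | bbabbba => bbba => bb
  | aaba => aa
  | bbbab => bb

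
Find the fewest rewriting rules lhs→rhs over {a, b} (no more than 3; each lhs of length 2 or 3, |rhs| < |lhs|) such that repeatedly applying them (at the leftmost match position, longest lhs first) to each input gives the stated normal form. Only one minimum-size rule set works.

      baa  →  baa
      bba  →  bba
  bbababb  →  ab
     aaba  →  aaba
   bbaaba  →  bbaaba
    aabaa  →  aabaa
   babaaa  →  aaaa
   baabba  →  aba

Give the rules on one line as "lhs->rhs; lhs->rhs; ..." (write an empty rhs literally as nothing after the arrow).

abb->bb; bab->a

  | baa
  | bba
  | bbababb => baabb => babb => ab
  | aaba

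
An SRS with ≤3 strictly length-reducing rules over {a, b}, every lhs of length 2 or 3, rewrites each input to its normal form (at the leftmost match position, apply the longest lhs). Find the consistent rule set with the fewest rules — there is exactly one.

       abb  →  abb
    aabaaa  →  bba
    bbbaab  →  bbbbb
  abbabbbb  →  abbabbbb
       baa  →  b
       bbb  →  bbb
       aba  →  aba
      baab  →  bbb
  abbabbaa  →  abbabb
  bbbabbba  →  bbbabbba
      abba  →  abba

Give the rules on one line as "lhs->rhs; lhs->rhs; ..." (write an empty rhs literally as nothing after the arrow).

aa->; aab->bb

  | abb
  | aabaaa => bbaaa => bba
  | bbbaab => bbbbb
  | abbabbbb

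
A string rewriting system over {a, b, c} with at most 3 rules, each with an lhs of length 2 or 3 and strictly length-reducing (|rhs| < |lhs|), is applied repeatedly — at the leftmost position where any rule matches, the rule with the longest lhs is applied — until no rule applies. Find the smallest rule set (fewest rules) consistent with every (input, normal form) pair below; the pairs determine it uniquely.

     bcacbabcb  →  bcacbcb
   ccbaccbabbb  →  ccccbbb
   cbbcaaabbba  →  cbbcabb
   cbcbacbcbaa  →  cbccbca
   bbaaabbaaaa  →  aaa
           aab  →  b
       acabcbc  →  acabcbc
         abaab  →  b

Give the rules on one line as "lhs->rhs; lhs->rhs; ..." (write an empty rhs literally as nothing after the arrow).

  | bcacbabcb => bcacbcb
  | ccbaccbabbb => ccccbabbb => ccccbbb
  | cbbcaaabbba => cbbcabbba => cbbcabb
  | cbcbacbcbaa => cbccbcbaa => cbccbca

aab->b; ba->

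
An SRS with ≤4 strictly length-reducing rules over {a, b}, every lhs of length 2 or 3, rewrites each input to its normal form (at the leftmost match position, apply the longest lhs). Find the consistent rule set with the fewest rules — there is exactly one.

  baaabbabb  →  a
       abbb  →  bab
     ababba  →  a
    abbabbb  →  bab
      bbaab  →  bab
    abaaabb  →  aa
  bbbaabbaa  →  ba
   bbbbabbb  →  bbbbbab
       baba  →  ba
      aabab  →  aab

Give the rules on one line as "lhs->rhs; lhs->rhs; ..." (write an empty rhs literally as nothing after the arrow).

aba->a; abb->ba; baa->a

  | baaabbabb => aabbabb => abaabb => aabb => aba => a
  | abbb => bab
  | ababba => abba => baa => a
  | abbabbb => baabbb => abbb => bab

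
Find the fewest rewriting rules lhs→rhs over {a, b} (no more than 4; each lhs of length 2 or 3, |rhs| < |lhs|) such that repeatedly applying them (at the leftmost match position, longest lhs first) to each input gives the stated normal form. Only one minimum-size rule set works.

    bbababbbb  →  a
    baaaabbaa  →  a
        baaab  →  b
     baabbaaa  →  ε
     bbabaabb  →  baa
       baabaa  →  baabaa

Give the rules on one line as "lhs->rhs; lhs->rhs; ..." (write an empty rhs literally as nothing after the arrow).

aaa->b; bab->ab; bb->; bba->

  | bbababbbb => babbbb => abbbb => abb => a
  | baaaabbaa => bbabbaa => bbaa => a
  | baaab => bbb => b
  | baabbaaa => baaaa => bba => ε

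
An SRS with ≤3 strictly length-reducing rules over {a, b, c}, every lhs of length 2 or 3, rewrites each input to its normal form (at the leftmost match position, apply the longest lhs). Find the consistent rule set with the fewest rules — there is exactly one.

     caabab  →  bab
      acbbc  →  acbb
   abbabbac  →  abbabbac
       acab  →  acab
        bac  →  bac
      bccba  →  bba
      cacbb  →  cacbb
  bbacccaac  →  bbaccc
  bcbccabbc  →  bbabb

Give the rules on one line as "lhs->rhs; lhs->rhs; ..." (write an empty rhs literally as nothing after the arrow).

bc->b; caa->

  | caabab => bab
  | acbbc => acbb
  | abbabbac
  | acab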